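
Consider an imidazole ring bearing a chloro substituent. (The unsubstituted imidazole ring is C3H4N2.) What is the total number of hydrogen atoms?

3

Atom tally by fragment:
  imidazole ring core → C:3 H:4 N:2
  (− 1 ring H displaced by substituents)
  + Cl → Cl:1
Element totals:
  C: 3
  H: 3
  Cl: 1
  N: 2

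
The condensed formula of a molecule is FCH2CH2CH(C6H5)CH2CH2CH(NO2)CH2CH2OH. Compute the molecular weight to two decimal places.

269.32 g/mol

Atom tally by fragment:
  FCH2 → C:1 H:2 F:1
  CH2 → C:1 H:2
  CH(C6H5) → C:7 H:6
  CH2 → C:1 H:2
  CH2 → C:1 H:2
  CH(NO2) → C:1 H:1 N:1 O:2
  CH2 → C:1 H:2
  CH2OH → C:1 H:3 O:1
Element totals:
  C: 14
  H: 20
  F: 1
  N: 1
  O: 3
Molecular formula: C14H20FNO3.
  M = 14(12.011) + 20(1.008) + 18.998 + 14.007 + 3(15.999)
    = 168.154 + 20.160 + 18.998 + 14.007 + 47.997 = 269.316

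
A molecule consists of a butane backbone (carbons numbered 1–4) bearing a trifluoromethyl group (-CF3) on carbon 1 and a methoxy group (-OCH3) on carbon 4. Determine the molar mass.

Atom tally by fragment:
  F3CCH2 → C:2 H:2 F:3
  CH2 → C:1 H:2
  CH2 → C:1 H:2
  CH2OCH3 → C:2 H:5 O:1
Element totals:
  C: 6
  H: 11
  F: 3
  O: 1
Molecular formula: C6H11F3O.
  M = 6(12.011) + 11(1.008) + 3(18.998) + 15.999
    = 72.066 + 11.088 + 56.994 + 15.999 = 156.147

156.15 g/mol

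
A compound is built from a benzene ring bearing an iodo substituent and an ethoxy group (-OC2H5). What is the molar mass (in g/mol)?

248.06 g/mol

Atom tally by fragment:
  benzene ring core → C:6 H:6
  (− 2 ring H displaced by substituents)
  + I → I:1
  + OC2H5 → C:2 H:5 O:1
Element totals:
  C: 8
  H: 9
  I: 1
  O: 1
Molecular formula: C8H9IO.
  M = 8(12.011) + 9(1.008) + 126.904 + 15.999
    = 96.088 + 9.072 + 126.904 + 15.999 = 248.063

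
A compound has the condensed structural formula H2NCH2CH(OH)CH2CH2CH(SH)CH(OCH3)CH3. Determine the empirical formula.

C8H19NO2S

Element totals:
  C: 8
  H: 19
  N: 1
  O: 2
  S: 1
Molecular formula: C8H19NO2S.
gcd of subscripts (8, 19, 1, 2, 1) = 1, so the empirical formula equals the molecular formula.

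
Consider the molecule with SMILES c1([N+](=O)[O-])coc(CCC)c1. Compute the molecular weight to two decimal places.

155.15 g/mol

Atom tally by fragment:
  furan ring core → C:4 H:4 O:1
  (− 2 ring H displaced by substituents)
  + NO2 → N:1 O:2
  + CH2CH2CH3 → C:3 H:7
Element totals:
  C: 7
  H: 9
  N: 1
  O: 3
Molecular formula: C7H9NO3.
  M = 7(12.011) + 9(1.008) + 14.007 + 3(15.999)
    = 84.077 + 9.072 + 14.007 + 47.997 = 155.153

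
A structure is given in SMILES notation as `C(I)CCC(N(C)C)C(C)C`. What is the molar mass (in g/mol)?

Atom tally by fragment:
  ICH2 → C:1 H:2 I:1
  CH2 → C:1 H:2
  CH2 → C:1 H:2
  CH(N(CH3)2) → C:3 H:7 N:1
  CH(CH3) → C:2 H:4
  CH3 → C:1 H:3
Element totals:
  C: 9
  H: 20
  I: 1
  N: 1
Molecular formula: C9H20IN.
  M = 9(12.011) + 20(1.008) + 126.904 + 14.007
    = 108.099 + 20.160 + 126.904 + 14.007 = 269.170

269.17 g/mol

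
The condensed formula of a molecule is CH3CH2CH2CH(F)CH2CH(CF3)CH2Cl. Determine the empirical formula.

C8H13ClF4

Element totals:
  C: 8
  H: 13
  Cl: 1
  F: 4
Molecular formula: C8H13ClF4.
gcd of subscripts (8, 1, 4, 13) = 1, so the empirical formula equals the molecular formula.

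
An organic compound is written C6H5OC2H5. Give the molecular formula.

C8H10O

Atom tally by fragment:
  benzene ring core → C:6 H:6
  (− 1 ring H displaced by substituents)
  + OC2H5 → C:2 H:5 O:1
Element totals:
  C: 8
  H: 10
  O: 1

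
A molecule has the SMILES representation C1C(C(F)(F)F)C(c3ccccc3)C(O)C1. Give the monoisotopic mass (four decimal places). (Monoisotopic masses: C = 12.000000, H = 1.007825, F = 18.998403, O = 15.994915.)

230.0918

Atom tally by fragment:
  cyclopentane ring core → C:5 H:10
  (− 3 ring H displaced by substituents)
  + CF3 → C:1 F:3
  + C6H5 → C:6 H:5
  + OH → O:1 H:1
Element totals:
  C: 12
  H: 13
  F: 3
  O: 1
Molecular formula: C12H13F3O.
  M = 12(12.0) + 13(1.007825) + 3(18.998403) + 15.994915
    = 144.000000 + 13.101725 + 56.995209 + 15.994915 = 230.091849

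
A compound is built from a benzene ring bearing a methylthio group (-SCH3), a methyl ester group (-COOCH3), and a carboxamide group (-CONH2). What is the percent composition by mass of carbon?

Atom tally by fragment:
  benzene ring core → C:6 H:6
  (− 3 ring H displaced by substituents)
  + SCH3 → C:1 H:3 S:1
  + COOCH3 → C:2 H:3 O:2
  + CONH2 → C:1 H:2 O:1 N:1
Element totals:
  C: 10
  H: 11
  N: 1
  O: 3
  S: 1
Molecular formula: C10H11NO3S.
Molar mass = 225.262 g/mol.
Mass from C: 10 × 12.011 = 120.110 g/mol.
%C = 120.110 / 225.262 × 100 = 53.32%.

53.32%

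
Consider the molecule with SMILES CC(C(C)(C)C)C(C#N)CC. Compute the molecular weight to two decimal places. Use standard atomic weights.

153.27 g/mol

Atom tally by fragment:
  CH3 → C:1 H:3
  CH(C(CH3)3) → C:5 H:10
  CH(CN) → C:2 H:1 N:1
  CH2 → C:1 H:2
  CH3 → C:1 H:3
Element totals:
  C: 10
  H: 19
  N: 1
Molecular formula: C10H19N.
  M = 10(12.011) + 19(1.008) + 14.007
    = 120.110 + 19.152 + 14.007 = 153.269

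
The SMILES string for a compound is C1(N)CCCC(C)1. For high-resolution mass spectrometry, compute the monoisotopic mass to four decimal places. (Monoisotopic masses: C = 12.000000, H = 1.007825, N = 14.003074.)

99.1048

Atom tally by fragment:
  cyclopentane ring core → C:5 H:10
  (− 2 ring H displaced by substituents)
  + NH2 → N:1 H:2
  + CH3 → C:1 H:3
Element totals:
  C: 6
  H: 13
  N: 1
Molecular formula: C6H13N.
  M = 6(12.0) + 13(1.007825) + 14.003074
    = 72.000000 + 13.101725 + 14.003074 = 99.104799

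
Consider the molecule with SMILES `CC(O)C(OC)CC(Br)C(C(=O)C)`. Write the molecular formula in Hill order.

C9H17BrO3

Atom tally by fragment:
  CH3 → C:1 H:3
  CH(OH) → C:1 H:2 O:1
  CH(OCH3) → C:2 H:4 O:1
  CH2 → C:1 H:2
  CH(Br) → C:1 H:1 Br:1
  CH2COCH3 → C:3 H:5 O:1
Element totals:
  C: 9
  H: 17
  Br: 1
  O: 3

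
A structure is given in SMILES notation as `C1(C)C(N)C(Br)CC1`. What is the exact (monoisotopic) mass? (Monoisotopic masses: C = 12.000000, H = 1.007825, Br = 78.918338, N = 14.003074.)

Atom tally by fragment:
  cyclopentane ring core → C:5 H:10
  (− 3 ring H displaced by substituents)
  + CH3 → C:1 H:3
  + NH2 → N:1 H:2
  + Br → Br:1
Element totals:
  C: 6
  H: 12
  Br: 1
  N: 1
Molecular formula: C6H12BrN.
  M = 6(12.0) + 12(1.007825) + 78.918338 + 14.003074
    = 72.000000 + 12.093900 + 78.918338 + 14.003074 = 177.015312

177.0153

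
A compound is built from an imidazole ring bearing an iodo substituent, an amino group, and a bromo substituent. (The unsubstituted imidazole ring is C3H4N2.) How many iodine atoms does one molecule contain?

1

Atom tally by fragment:
  imidazole ring core → C:3 H:4 N:2
  (− 3 ring H displaced by substituents)
  + I → I:1
  + NH2 → N:1 H:2
  + Br → Br:1
Element totals:
  C: 3
  H: 3
  Br: 1
  I: 1
  N: 3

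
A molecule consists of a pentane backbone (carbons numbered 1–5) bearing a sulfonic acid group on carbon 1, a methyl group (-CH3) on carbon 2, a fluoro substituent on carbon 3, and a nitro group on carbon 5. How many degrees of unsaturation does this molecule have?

1

Atom tally by fragment:
  HO3SCH2 → C:1 H:3 S:1 O:3
  CH(CH3) → C:2 H:4
  CH(F) → C:1 H:1 F:1
  CH2 → C:1 H:2
  CH2NO2 → C:1 H:2 N:1 O:2
Element totals:
  C: 6
  H: 12
  F: 1
  N: 1
  O: 5
  S: 1
Molecular formula: C6H12FNO5S.
DoU = (2C + 2 + N − H − X) / 2 = (2·6 + 2 + 1 − 12 − 1) / 2 = 1.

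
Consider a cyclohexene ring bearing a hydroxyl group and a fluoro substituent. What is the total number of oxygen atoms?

Atom tally by fragment:
  cyclohexene ring core → C:6 H:10
  (− 2 ring H displaced by substituents)
  + OH → O:1 H:1
  + F → F:1
Element totals:
  C: 6
  H: 9
  F: 1
  O: 1

1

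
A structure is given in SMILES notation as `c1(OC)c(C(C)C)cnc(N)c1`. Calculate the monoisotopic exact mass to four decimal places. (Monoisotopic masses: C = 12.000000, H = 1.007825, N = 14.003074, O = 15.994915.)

166.1106

Atom tally by fragment:
  pyridine ring core → C:5 H:5 N:1
  (− 3 ring H displaced by substituents)
  + OCH3 → C:1 H:3 O:1
  + CH(CH3)2 → C:3 H:7
  + NH2 → N:1 H:2
Element totals:
  C: 9
  H: 14
  N: 2
  O: 1
Molecular formula: C9H14N2O.
  M = 9(12.0) + 14(1.007825) + 2(14.003074) + 15.994915
    = 108.000000 + 14.109550 + 28.006148 + 15.994915 = 166.110613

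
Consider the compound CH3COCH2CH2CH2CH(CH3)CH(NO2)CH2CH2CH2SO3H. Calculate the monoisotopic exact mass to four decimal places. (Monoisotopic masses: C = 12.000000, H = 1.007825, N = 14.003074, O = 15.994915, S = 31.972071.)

Atom tally by fragment:
  CH3COCH2 → C:3 H:5 O:1
  CH2 → C:1 H:2
  CH2 → C:1 H:2
  CH(CH3) → C:2 H:4
  CH(NO2) → C:1 H:1 N:1 O:2
  CH2 → C:1 H:2
  CH2 → C:1 H:2
  CH2SO3H → C:1 H:3 S:1 O:3
Element totals:
  C: 11
  H: 21
  N: 1
  O: 6
  S: 1
Molecular formula: C11H21NO6S.
  M = 11(12.0) + 21(1.007825) + 14.003074 + 6(15.994915) + 31.972071
    = 132.000000 + 21.164325 + 14.003074 + 95.969490 + 31.972071 = 295.108960

295.1090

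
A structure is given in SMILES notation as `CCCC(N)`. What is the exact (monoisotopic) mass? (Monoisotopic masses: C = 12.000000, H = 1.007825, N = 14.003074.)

Atom tally by fragment:
  CH3 → C:1 H:3
  CH2 → C:1 H:2
  CH2 → C:1 H:2
  CH2NH2 → C:1 H:4 N:1
Element totals:
  C: 4
  H: 11
  N: 1
Molecular formula: C4H11N.
  M = 4(12.0) + 11(1.007825) + 14.003074
    = 48.000000 + 11.086075 + 14.003074 = 73.089149

73.0891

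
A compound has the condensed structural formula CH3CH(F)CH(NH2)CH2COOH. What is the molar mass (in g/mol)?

135.14 g/mol

Element totals:
  C: 5
  H: 10
  F: 1
  N: 1
  O: 2
Molecular formula: C5H10FNO2.
  M = 5(12.011) + 10(1.008) + 18.998 + 14.007 + 2(15.999)
    = 60.055 + 10.080 + 18.998 + 14.007 + 31.998 = 135.138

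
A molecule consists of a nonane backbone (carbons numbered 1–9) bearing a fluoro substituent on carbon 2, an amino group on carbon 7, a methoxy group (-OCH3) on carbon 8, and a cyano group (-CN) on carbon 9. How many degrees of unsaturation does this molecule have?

Atom tally by fragment:
  CH3 → C:1 H:3
  CH(F) → C:1 H:1 F:1
  CH2 → C:1 H:2
  CH2 → C:1 H:2
  CH2 → C:1 H:2
  CH2 → C:1 H:2
  CH(NH2) → C:1 H:3 N:1
  CH(OCH3) → C:2 H:4 O:1
  CH2CN → C:2 H:2 N:1
Element totals:
  C: 11
  H: 21
  F: 1
  N: 2
  O: 1
Molecular formula: C11H21FN2O.
DoU = (2C + 2 + N − H − X) / 2 = (2·11 + 2 + 2 − 21 − 1) / 2 = 2.

2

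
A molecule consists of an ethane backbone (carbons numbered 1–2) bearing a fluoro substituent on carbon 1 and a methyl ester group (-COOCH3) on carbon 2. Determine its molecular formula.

C4H7FO2

Atom tally by fragment:
  FCH2 → C:1 H:2 F:1
  CH2COOCH3 → C:3 H:5 O:2
Element totals:
  C: 4
  H: 7
  F: 1
  O: 2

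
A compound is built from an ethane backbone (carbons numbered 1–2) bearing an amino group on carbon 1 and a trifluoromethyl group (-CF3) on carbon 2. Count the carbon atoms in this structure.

Atom tally by fragment:
  H2NCH2 → C:1 H:4 N:1
  CH2CF3 → C:2 H:2 F:3
Element totals:
  C: 3
  H: 6
  F: 3
  N: 1

3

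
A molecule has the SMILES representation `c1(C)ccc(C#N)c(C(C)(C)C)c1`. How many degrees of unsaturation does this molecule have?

Atom tally by fragment:
  benzene ring core → C:6 H:6
  (− 3 ring H displaced by substituents)
  + CH3 → C:1 H:3
  + CN → C:1 N:1
  + C(CH3)3 → C:4 H:9
Element totals:
  C: 12
  H: 15
  N: 1
Molecular formula: C12H15N.
DoU = (2C + 2 + N − H − X) / 2 = (2·12 + 2 + 1 − 15 − 0) / 2 = 6.

6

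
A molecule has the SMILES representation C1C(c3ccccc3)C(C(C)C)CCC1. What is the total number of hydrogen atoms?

Atom tally by fragment:
  cyclohexane ring core → C:6 H:12
  (− 2 ring H displaced by substituents)
  + C6H5 → C:6 H:5
  + CH(CH3)2 → C:3 H:7
Element totals:
  C: 15
  H: 22

22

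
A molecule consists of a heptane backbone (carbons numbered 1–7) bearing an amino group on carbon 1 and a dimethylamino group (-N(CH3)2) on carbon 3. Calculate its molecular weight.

158.29 g/mol

Atom tally by fragment:
  H2NCH2 → C:1 H:4 N:1
  CH2 → C:1 H:2
  CH(N(CH3)2) → C:3 H:7 N:1
  CH2 → C:1 H:2
  CH2 → C:1 H:2
  CH2 → C:1 H:2
  CH3 → C:1 H:3
Element totals:
  C: 9
  H: 22
  N: 2
Molecular formula: C9H22N2.
  M = 9(12.011) + 22(1.008) + 2(14.007)
    = 108.099 + 22.176 + 28.014 = 158.289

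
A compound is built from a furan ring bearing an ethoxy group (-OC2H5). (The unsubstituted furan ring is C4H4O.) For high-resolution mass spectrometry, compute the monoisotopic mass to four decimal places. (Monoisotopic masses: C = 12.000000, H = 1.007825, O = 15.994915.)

Atom tally by fragment:
  furan ring core → C:4 H:4 O:1
  (− 1 ring H displaced by substituents)
  + OC2H5 → C:2 H:5 O:1
Element totals:
  C: 6
  H: 8
  O: 2
Molecular formula: C6H8O2.
  M = 6(12.0) + 8(1.007825) + 2(15.994915)
    = 72.000000 + 8.062600 + 31.989830 = 112.052430

112.0524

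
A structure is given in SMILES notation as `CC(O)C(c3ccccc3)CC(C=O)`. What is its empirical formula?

C6H8O

Atom tally by fragment:
  CH3 → C:1 H:3
  CH(OH) → C:1 H:2 O:1
  CH(C6H5) → C:7 H:6
  CH2 → C:1 H:2
  CH2CHO → C:2 H:3 O:1
Element totals:
  C: 12
  H: 16
  O: 2
Molecular formula: C12H16O2.
gcd of subscripts = 2; dividing each by 2:
  C: 12/2 = 6
  H: 16/2 = 8
  O: 2/2 = 1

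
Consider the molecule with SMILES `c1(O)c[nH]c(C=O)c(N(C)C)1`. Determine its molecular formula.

C7H10N2O2

Atom tally by fragment:
  pyrrole ring core → C:4 H:5 N:1
  (− 3 ring H displaced by substituents)
  + OH → O:1 H:1
  + CHO → C:1 H:1 O:1
  + N(CH3)2 → N:1 C:2 H:6
Element totals:
  C: 7
  H: 10
  N: 2
  O: 2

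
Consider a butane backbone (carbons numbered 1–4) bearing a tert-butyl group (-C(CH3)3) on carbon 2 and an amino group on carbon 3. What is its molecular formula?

C8H19N

Atom tally by fragment:
  CH3 → C:1 H:3
  CH(C(CH3)3) → C:5 H:10
  CH(NH2) → C:1 H:3 N:1
  CH3 → C:1 H:3
Element totals:
  C: 8
  H: 19
  N: 1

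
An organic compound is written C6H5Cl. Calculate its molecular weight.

112.56 g/mol

Element totals:
  C: 6
  H: 5
  Cl: 1
Molecular formula: C6H5Cl.
  M = 6(12.011) + 5(1.008) + 35.45
    = 72.066 + 5.040 + 35.450 = 112.556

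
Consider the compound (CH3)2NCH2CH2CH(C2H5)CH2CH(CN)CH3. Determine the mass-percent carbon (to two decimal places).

Atom tally by fragment:
  (CH3)2NCH2 → C:3 H:8 N:1
  CH2 → C:1 H:2
  CH(C2H5) → C:3 H:6
  CH2 → C:1 H:2
  CH(CN) → C:2 H:1 N:1
  CH3 → C:1 H:3
Element totals:
  C: 11
  H: 22
  N: 2
Molecular formula: C11H22N2.
Molar mass = 182.311 g/mol.
Mass from C: 11 × 12.011 = 132.121 g/mol.
%C = 132.121 / 182.311 × 100 = 72.47%.

72.47%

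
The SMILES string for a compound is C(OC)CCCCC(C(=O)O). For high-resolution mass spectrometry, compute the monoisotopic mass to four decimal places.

160.1099

Atom tally by fragment:
  CH3OCH2 → C:2 H:5 O:1
  CH2 → C:1 H:2
  CH2 → C:1 H:2
  CH2 → C:1 H:2
  CH2 → C:1 H:2
  CH2COOH → C:2 H:3 O:2
Element totals:
  C: 8
  H: 16
  O: 3
Molecular formula: C8H16O3.
  M = 8(12.0) + 16(1.007825) + 3(15.994915)
    = 96.000000 + 16.125200 + 47.984745 = 160.109945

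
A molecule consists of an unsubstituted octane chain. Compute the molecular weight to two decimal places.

Atom tally by fragment:
  CH3 → C:1 H:3
  CH2 → C:1 H:2
  CH2 → C:1 H:2
  CH2 → C:1 H:2
  CH2 → C:1 H:2
  CH2 → C:1 H:2
  CH2 → C:1 H:2
  CH3 → C:1 H:3
Element totals:
  C: 8
  H: 18
Molecular formula: C8H18.
  M = 8(12.011) + 18(1.008)
    = 96.088 + 18.144 = 114.232

114.23 g/mol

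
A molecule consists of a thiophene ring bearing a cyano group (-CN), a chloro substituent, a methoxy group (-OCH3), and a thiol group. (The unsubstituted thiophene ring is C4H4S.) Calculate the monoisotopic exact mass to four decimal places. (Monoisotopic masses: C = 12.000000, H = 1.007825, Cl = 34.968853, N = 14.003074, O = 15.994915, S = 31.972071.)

204.9423

Atom tally by fragment:
  thiophene ring core → C:4 H:4 S:1
  (− 4 ring H displaced by substituents)
  + CN → C:1 N:1
  + Cl → Cl:1
  + OCH3 → C:1 H:3 O:1
  + SH → S:1 H:1
Element totals:
  C: 6
  H: 4
  Cl: 1
  N: 1
  O: 1
  S: 2
Molecular formula: C6H4ClNOS2.
  M = 6(12.0) + 4(1.007825) + 34.968853 + 14.003074 + 15.994915 + 2(31.972071)
    = 72.000000 + 4.031300 + 34.968853 + 14.003074 + 15.994915 + 63.944142 = 204.942284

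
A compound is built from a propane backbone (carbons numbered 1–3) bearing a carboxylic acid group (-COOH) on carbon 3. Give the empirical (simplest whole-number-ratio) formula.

C2H4O

Atom tally by fragment:
  CH3 → C:1 H:3
  CH2 → C:1 H:2
  CH2COOH → C:2 H:3 O:2
Element totals:
  C: 4
  H: 8
  O: 2
Molecular formula: C4H8O2.
gcd of subscripts = 2; dividing each by 2:
  C: 4/2 = 2
  H: 8/2 = 4
  O: 2/2 = 1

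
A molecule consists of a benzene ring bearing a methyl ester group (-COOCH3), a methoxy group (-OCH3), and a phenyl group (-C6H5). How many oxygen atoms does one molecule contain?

3

Atom tally by fragment:
  benzene ring core → C:6 H:6
  (− 3 ring H displaced by substituents)
  + COOCH3 → C:2 H:3 O:2
  + OCH3 → C:1 H:3 O:1
  + C6H5 → C:6 H:5
Element totals:
  C: 15
  H: 14
  O: 3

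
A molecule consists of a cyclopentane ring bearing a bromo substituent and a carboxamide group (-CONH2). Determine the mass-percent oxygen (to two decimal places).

8.33%

Atom tally by fragment:
  cyclopentane ring core → C:5 H:10
  (− 2 ring H displaced by substituents)
  + Br → Br:1
  + CONH2 → C:1 H:2 O:1 N:1
Element totals:
  C: 6
  H: 10
  Br: 1
  N: 1
  O: 1
Molecular formula: C6H10BrNO.
Molar mass = 192.056 g/mol.
Mass from O: 1 × 15.999 = 15.999 g/mol.
%O = 15.999 / 192.056 × 100 = 8.33%.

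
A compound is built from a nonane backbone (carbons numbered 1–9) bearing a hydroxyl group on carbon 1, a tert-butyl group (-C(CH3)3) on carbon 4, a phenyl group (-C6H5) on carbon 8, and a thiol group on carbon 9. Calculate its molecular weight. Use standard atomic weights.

Atom tally by fragment:
  HOCH2 → C:1 H:3 O:1
  CH2 → C:1 H:2
  CH2 → C:1 H:2
  CH(C(CH3)3) → C:5 H:10
  CH2 → C:1 H:2
  CH2 → C:1 H:2
  CH2 → C:1 H:2
  CH(C6H5) → C:7 H:6
  CH2SH → C:1 H:3 S:1
Element totals:
  C: 19
  H: 32
  O: 1
  S: 1
Molecular formula: C19H32OS.
  M = 19(12.011) + 32(1.008) + 15.999 + 32.06
    = 228.209 + 32.256 + 15.999 + 32.060 = 308.524

308.52 g/mol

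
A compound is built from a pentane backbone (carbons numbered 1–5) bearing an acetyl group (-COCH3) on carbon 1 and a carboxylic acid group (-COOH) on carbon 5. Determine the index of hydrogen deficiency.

Atom tally by fragment:
  CH3COCH2 → C:3 H:5 O:1
  CH2 → C:1 H:2
  CH2 → C:1 H:2
  CH2 → C:1 H:2
  CH2COOH → C:2 H:3 O:2
Element totals:
  C: 8
  H: 14
  O: 3
Molecular formula: C8H14O3.
DoU = (2C + 2 + N − H − X) / 2 = (2·8 + 2 + 0 − 14 − 0) / 2 = 2.

2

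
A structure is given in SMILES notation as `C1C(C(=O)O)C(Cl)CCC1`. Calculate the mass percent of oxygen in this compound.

19.68%

Atom tally by fragment:
  cyclohexane ring core → C:6 H:12
  (− 2 ring H displaced by substituents)
  + COOH → C:1 H:1 O:2
  + Cl → Cl:1
Element totals:
  C: 7
  H: 11
  Cl: 1
  O: 2
Molecular formula: C7H11ClO2.
Molar mass = 162.613 g/mol.
Mass from O: 2 × 15.999 = 31.998 g/mol.
%O = 31.998 / 162.613 × 100 = 19.68%.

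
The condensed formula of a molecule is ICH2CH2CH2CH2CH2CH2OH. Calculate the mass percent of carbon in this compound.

31.60%

Atom tally by fragment:
  ICH2 → C:1 H:2 I:1
  CH2 → C:1 H:2
  CH2 → C:1 H:2
  CH2 → C:1 H:2
  CH2 → C:1 H:2
  CH2OH → C:1 H:3 O:1
Element totals:
  C: 6
  H: 13
  I: 1
  O: 1
Molecular formula: C6H13IO.
Molar mass = 228.073 g/mol.
Mass from C: 6 × 12.011 = 72.066 g/mol.
%C = 72.066 / 228.073 × 100 = 31.60%.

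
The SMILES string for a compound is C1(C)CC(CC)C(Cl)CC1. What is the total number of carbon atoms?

9

Atom tally by fragment:
  cyclohexane ring core → C:6 H:12
  (− 3 ring H displaced by substituents)
  + CH3 → C:1 H:3
  + C2H5 → C:2 H:5
  + Cl → Cl:1
Element totals:
  C: 9
  H: 17
  Cl: 1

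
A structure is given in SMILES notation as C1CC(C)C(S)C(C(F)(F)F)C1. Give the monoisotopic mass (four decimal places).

Atom tally by fragment:
  cyclohexane ring core → C:6 H:12
  (− 3 ring H displaced by substituents)
  + CH3 → C:1 H:3
  + SH → S:1 H:1
  + CF3 → C:1 F:3
Element totals:
  C: 8
  H: 13
  F: 3
  S: 1
Molecular formula: C8H13F3S.
  M = 8(12.0) + 13(1.007825) + 3(18.998403) + 31.972071
    = 96.000000 + 13.101725 + 56.995209 + 31.972071 = 198.069005

198.0690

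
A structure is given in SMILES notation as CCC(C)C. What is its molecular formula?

Atom tally by fragment:
  CH3 → C:1 H:3
  CH2 → C:1 H:2
  CH(CH3) → C:2 H:4
  CH3 → C:1 H:3
Element totals:
  C: 5
  H: 12

C5H12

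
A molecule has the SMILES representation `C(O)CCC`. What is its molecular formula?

C4H10O

Atom tally by fragment:
  HOCH2 → C:1 H:3 O:1
  CH2 → C:1 H:2
  CH2 → C:1 H:2
  CH3 → C:1 H:3
Element totals:
  C: 4
  H: 10
  O: 1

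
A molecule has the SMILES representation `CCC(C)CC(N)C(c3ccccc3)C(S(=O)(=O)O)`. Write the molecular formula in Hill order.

C14H23NO3S

Atom tally by fragment:
  CH3 → C:1 H:3
  CH2 → C:1 H:2
  CH(CH3) → C:2 H:4
  CH2 → C:1 H:2
  CH(NH2) → C:1 H:3 N:1
  CH(C6H5) → C:7 H:6
  CH2SO3H → C:1 H:3 S:1 O:3
Element totals:
  C: 14
  H: 23
  N: 1
  O: 3
  S: 1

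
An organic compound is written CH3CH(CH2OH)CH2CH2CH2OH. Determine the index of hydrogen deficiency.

Atom tally by fragment:
  CH3 → C:1 H:3
  CH(CH2OH) → C:2 H:4 O:1
  CH2 → C:1 H:2
  CH2 → C:1 H:2
  CH2OH → C:1 H:3 O:1
Element totals:
  C: 6
  H: 14
  O: 2
Molecular formula: C6H14O2.
DoU = (2C + 2 + N − H − X) / 2 = (2·6 + 2 + 0 − 14 − 0) / 2 = 0.

0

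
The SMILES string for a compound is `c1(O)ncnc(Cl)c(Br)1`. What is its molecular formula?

C4H2BrClN2O

Atom tally by fragment:
  pyrimidine ring core → C:4 H:4 N:2
  (− 3 ring H displaced by substituents)
  + OH → O:1 H:1
  + Cl → Cl:1
  + Br → Br:1
Element totals:
  C: 4
  H: 2
  Br: 1
  Cl: 1
  N: 2
  O: 1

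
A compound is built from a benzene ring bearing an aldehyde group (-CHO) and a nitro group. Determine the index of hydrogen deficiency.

Atom tally by fragment:
  benzene ring core → C:6 H:6
  (− 2 ring H displaced by substituents)
  + CHO → C:1 H:1 O:1
  + NO2 → N:1 O:2
Element totals:
  C: 7
  H: 5
  N: 1
  O: 3
Molecular formula: C7H5NO3.
DoU = (2C + 2 + N − H − X) / 2 = (2·7 + 2 + 1 − 5 − 0) / 2 = 6.

6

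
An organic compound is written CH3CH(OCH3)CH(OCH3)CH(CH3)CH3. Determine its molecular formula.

C8H18O2

Atom tally by fragment:
  CH3 → C:1 H:3
  CH(OCH3) → C:2 H:4 O:1
  CH(OCH3) → C:2 H:4 O:1
  CH(CH3) → C:2 H:4
  CH3 → C:1 H:3
Element totals:
  C: 8
  H: 18
  O: 2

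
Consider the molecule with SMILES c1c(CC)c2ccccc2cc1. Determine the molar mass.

156.23 g/mol

Atom tally by fragment:
  naphthalene ring system core → C:10 H:8
  (− 1 ring H displaced by substituents)
  + C2H5 → C:2 H:5
Element totals:
  C: 12
  H: 12
Molecular formula: C12H12.
  M = 12(12.011) + 12(1.008)
    = 144.132 + 12.096 = 156.228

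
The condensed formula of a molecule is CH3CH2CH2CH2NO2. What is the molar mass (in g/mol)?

103.12 g/mol

Atom tally by fragment:
  CH3 → C:1 H:3
  CH2 → C:1 H:2
  CH2 → C:1 H:2
  CH2NO2 → C:1 H:2 N:1 O:2
Element totals:
  C: 4
  H: 9
  N: 1
  O: 2
Molecular formula: C4H9NO2.
  M = 4(12.011) + 9(1.008) + 14.007 + 2(15.999)
    = 48.044 + 9.072 + 14.007 + 31.998 = 103.121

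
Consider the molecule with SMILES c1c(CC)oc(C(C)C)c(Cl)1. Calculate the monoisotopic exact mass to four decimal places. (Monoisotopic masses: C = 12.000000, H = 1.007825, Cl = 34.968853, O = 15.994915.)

Atom tally by fragment:
  furan ring core → C:4 H:4 O:1
  (− 3 ring H displaced by substituents)
  + C2H5 → C:2 H:5
  + CH(CH3)2 → C:3 H:7
  + Cl → Cl:1
Element totals:
  C: 9
  H: 13
  Cl: 1
  O: 1
Molecular formula: C9H13ClO.
  M = 9(12.0) + 13(1.007825) + 34.968853 + 15.994915
    = 108.000000 + 13.101725 + 34.968853 + 15.994915 = 172.065493

172.0655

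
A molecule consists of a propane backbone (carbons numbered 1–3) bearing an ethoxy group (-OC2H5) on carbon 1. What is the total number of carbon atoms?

5

Atom tally by fragment:
  C2H5OCH2 → C:3 H:7 O:1
  CH2 → C:1 H:2
  CH3 → C:1 H:3
Element totals:
  C: 5
  H: 12
  O: 1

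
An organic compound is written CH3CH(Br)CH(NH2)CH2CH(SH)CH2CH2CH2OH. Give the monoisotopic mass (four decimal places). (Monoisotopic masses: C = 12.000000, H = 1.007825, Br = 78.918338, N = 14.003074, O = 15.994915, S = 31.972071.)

Atom tally by fragment:
  CH3 → C:1 H:3
  CH(Br) → C:1 H:1 Br:1
  CH(NH2) → C:1 H:3 N:1
  CH2 → C:1 H:2
  CH(SH) → C:1 H:2 S:1
  CH2 → C:1 H:2
  CH2CH2OH → C:2 H:5 O:1
Element totals:
  C: 8
  H: 18
  Br: 1
  N: 1
  O: 1
  S: 1
Molecular formula: C8H18BrNOS.
  M = 8(12.0) + 18(1.007825) + 78.918338 + 14.003074 + 15.994915 + 31.972071
    = 96.000000 + 18.140850 + 78.918338 + 14.003074 + 15.994915 + 31.972071 = 255.029248

255.0292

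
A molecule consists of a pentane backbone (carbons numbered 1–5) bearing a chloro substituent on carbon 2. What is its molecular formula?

Atom tally by fragment:
  CH3 → C:1 H:3
  CH(Cl) → C:1 H:1 Cl:1
  CH2 → C:1 H:2
  CH2 → C:1 H:2
  CH3 → C:1 H:3
Element totals:
  C: 5
  H: 11
  Cl: 1

C5H11Cl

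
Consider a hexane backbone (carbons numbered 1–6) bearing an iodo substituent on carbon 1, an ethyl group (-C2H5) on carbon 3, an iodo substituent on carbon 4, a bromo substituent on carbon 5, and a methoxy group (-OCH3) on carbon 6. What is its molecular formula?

Atom tally by fragment:
  ICH2 → C:1 H:2 I:1
  CH2 → C:1 H:2
  CH(C2H5) → C:3 H:6
  CH(I) → C:1 H:1 I:1
  CH(Br) → C:1 H:1 Br:1
  CH2OCH3 → C:2 H:5 O:1
Element totals:
  C: 9
  H: 17
  Br: 1
  I: 2
  O: 1

C9H17BrI2O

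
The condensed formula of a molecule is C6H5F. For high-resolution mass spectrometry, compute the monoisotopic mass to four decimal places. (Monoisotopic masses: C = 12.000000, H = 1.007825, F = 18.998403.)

Element totals:
  C: 6
  H: 5
  F: 1
Molecular formula: C6H5F.
  M = 6(12.0) + 5(1.007825) + 18.998403
    = 72.000000 + 5.039125 + 18.998403 = 96.037528

96.0375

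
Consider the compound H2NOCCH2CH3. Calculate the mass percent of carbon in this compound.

49.30%

Atom tally by fragment:
  H2NOCCH2 → C:2 H:4 O:1 N:1
  CH3 → C:1 H:3
Element totals:
  C: 3
  H: 7
  N: 1
  O: 1
Molecular formula: C3H7NO.
Molar mass = 73.095 g/mol.
Mass from C: 3 × 12.011 = 36.033 g/mol.
%C = 36.033 / 73.095 × 100 = 49.30%.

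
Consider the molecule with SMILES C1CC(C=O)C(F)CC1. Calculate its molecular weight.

130.16 g/mol

Atom tally by fragment:
  cyclohexane ring core → C:6 H:12
  (− 2 ring H displaced by substituents)
  + CHO → C:1 H:1 O:1
  + F → F:1
Element totals:
  C: 7
  H: 11
  F: 1
  O: 1
Molecular formula: C7H11FO.
  M = 7(12.011) + 11(1.008) + 18.998 + 15.999
    = 84.077 + 11.088 + 18.998 + 15.999 = 130.162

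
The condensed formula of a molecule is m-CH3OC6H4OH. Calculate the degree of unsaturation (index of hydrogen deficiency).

Atom tally by fragment:
  benzene ring core → C:6 H:6
  (− 2 ring H displaced by substituents)
  + OCH3 → C:1 H:3 O:1
  + OH → O:1 H:1
Element totals:
  C: 7
  H: 8
  O: 2
Molecular formula: C7H8O2.
DoU = (2C + 2 + N − H − X) / 2 = (2·7 + 2 + 0 − 8 − 0) / 2 = 4.

4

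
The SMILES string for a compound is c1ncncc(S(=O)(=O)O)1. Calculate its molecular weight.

160.15 g/mol

Atom tally by fragment:
  pyrimidine ring core → C:4 H:4 N:2
  (− 1 ring H displaced by substituents)
  + SO3H → S:1 O:3 H:1
Element totals:
  C: 4
  H: 4
  N: 2
  O: 3
  S: 1
Molecular formula: C4H4N2O3S.
  M = 4(12.011) + 4(1.008) + 2(14.007) + 3(15.999) + 32.06
    = 48.044 + 4.032 + 28.014 + 47.997 + 32.060 = 160.147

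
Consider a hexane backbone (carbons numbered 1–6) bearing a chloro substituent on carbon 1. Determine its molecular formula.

C6H13Cl

Atom tally by fragment:
  ClCH2 → C:1 H:2 Cl:1
  CH2 → C:1 H:2
  CH2 → C:1 H:2
  CH2 → C:1 H:2
  CH2 → C:1 H:2
  CH3 → C:1 H:3
Element totals:
  C: 6
  H: 13
  Cl: 1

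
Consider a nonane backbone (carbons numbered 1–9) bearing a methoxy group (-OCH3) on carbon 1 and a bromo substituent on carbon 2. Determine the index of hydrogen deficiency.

0

Atom tally by fragment:
  CH3OCH2 → C:2 H:5 O:1
  CH(Br) → C:1 H:1 Br:1
  CH2 → C:1 H:2
  CH2 → C:1 H:2
  CH2 → C:1 H:2
  CH2 → C:1 H:2
  CH2 → C:1 H:2
  CH2 → C:1 H:2
  CH3 → C:1 H:3
Element totals:
  C: 10
  H: 21
  Br: 1
  O: 1
Molecular formula: C10H21BrO.
DoU = (2C + 2 + N − H − X) / 2 = (2·10 + 2 + 0 − 21 − 1) / 2 = 0.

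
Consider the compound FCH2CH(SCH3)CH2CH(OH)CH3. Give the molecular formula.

Atom tally by fragment:
  FCH2 → C:1 H:2 F:1
  CH(SCH3) → C:2 H:4 S:1
  CH2 → C:1 H:2
  CH(OH) → C:1 H:2 O:1
  CH3 → C:1 H:3
Element totals:
  C: 6
  H: 13
  F: 1
  O: 1
  S: 1

C6H13FOS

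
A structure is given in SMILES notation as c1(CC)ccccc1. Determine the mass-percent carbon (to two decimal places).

Atom tally by fragment:
  benzene ring core → C:6 H:6
  (− 1 ring H displaced by substituents)
  + C2H5 → C:2 H:5
Element totals:
  C: 8
  H: 10
Molecular formula: C8H10.
Molar mass = 106.168 g/mol.
Mass from C: 8 × 12.011 = 96.088 g/mol.
%C = 96.088 / 106.168 × 100 = 90.51%.

90.51%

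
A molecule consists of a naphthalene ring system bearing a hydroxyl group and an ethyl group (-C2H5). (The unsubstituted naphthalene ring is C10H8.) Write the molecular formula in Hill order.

C12H12O

Atom tally by fragment:
  naphthalene ring system core → C:10 H:8
  (− 2 ring H displaced by substituents)
  + OH → O:1 H:1
  + C2H5 → C:2 H:5
Element totals:
  C: 12
  H: 12
  O: 1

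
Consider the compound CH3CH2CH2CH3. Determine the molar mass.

58.12 g/mol

Element totals:
  C: 4
  H: 10
Molecular formula: C4H10.
  M = 4(12.011) + 10(1.008)
    = 48.044 + 10.080 = 58.124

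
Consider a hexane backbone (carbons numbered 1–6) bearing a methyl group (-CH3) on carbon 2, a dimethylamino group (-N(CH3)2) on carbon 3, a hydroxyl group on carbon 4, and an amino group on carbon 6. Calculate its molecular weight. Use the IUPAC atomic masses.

174.29 g/mol

Atom tally by fragment:
  CH3 → C:1 H:3
  CH(CH3) → C:2 H:4
  CH(N(CH3)2) → C:3 H:7 N:1
  CH(OH) → C:1 H:2 O:1
  CH2 → C:1 H:2
  CH2NH2 → C:1 H:4 N:1
Element totals:
  C: 9
  H: 22
  N: 2
  O: 1
Molecular formula: C9H22N2O.
  M = 9(12.011) + 22(1.008) + 2(14.007) + 15.999
    = 108.099 + 22.176 + 28.014 + 15.999 = 174.288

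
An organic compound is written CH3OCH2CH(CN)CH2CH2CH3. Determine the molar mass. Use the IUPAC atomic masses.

127.19 g/mol

Atom tally by fragment:
  CH3OCH2 → C:2 H:5 O:1
  CH(CN) → C:2 H:1 N:1
  CH2 → C:1 H:2
  CH2 → C:1 H:2
  CH3 → C:1 H:3
Element totals:
  C: 7
  H: 13
  N: 1
  O: 1
Molecular formula: C7H13NO.
  M = 7(12.011) + 13(1.008) + 14.007 + 15.999
    = 84.077 + 13.104 + 14.007 + 15.999 = 127.187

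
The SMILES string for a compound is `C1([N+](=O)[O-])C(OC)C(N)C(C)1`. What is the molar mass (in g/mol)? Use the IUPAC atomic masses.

Atom tally by fragment:
  cyclobutane ring core → C:4 H:8
  (− 4 ring H displaced by substituents)
  + NO2 → N:1 O:2
  + OCH3 → C:1 H:3 O:1
  + NH2 → N:1 H:2
  + CH3 → C:1 H:3
Element totals:
  C: 6
  H: 12
  N: 2
  O: 3
Molecular formula: C6H12N2O3.
  M = 6(12.011) + 12(1.008) + 2(14.007) + 3(15.999)
    = 72.066 + 12.096 + 28.014 + 47.997 = 160.173

160.17 g/mol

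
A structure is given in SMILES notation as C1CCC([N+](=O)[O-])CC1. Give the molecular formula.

C6H11NO2

Atom tally by fragment:
  cyclohexane ring core → C:6 H:12
  (− 1 ring H displaced by substituents)
  + NO2 → N:1 O:2
Element totals:
  C: 6
  H: 11
  N: 1
  O: 2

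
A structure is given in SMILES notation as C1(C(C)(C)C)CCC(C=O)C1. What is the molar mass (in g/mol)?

Atom tally by fragment:
  cyclopentane ring core → C:5 H:10
  (− 2 ring H displaced by substituents)
  + C(CH3)3 → C:4 H:9
  + CHO → C:1 H:1 O:1
Element totals:
  C: 10
  H: 18
  O: 1
Molecular formula: C10H18O.
  M = 10(12.011) + 18(1.008) + 15.999
    = 120.110 + 18.144 + 15.999 = 154.253

154.25 g/mol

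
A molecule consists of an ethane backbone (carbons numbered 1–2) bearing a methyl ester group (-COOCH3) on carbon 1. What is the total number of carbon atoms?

4

Atom tally by fragment:
  CH3OOCCH2 → C:3 H:5 O:2
  CH3 → C:1 H:3
Element totals:
  C: 4
  H: 8
  O: 2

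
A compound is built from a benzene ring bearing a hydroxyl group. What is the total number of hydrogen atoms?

Atom tally by fragment:
  benzene ring core → C:6 H:6
  (− 1 ring H displaced by substituents)
  + OH → O:1 H:1
Element totals:
  C: 6
  H: 6
  O: 1

6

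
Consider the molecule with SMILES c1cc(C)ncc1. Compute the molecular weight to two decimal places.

Atom tally by fragment:
  pyridine ring core → C:5 H:5 N:1
  (− 1 ring H displaced by substituents)
  + CH3 → C:1 H:3
Element totals:
  C: 6
  H: 7
  N: 1
Molecular formula: C6H7N.
  M = 6(12.011) + 7(1.008) + 14.007
    = 72.066 + 7.056 + 14.007 = 93.129

93.13 g/mol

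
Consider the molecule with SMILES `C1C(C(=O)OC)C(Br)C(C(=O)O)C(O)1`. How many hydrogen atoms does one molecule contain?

Atom tally by fragment:
  cyclopentane ring core → C:5 H:10
  (− 4 ring H displaced by substituents)
  + COOCH3 → C:2 H:3 O:2
  + Br → Br:1
  + COOH → C:1 H:1 O:2
  + OH → O:1 H:1
Element totals:
  C: 8
  H: 11
  Br: 1
  O: 5

11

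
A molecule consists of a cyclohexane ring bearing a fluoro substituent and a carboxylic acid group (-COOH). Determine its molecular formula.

C7H11FO2

Atom tally by fragment:
  cyclohexane ring core → C:6 H:12
  (− 2 ring H displaced by substituents)
  + F → F:1
  + COOH → C:1 H:1 O:2
Element totals:
  C: 7
  H: 11
  F: 1
  O: 2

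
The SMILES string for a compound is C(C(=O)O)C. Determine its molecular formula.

C3H6O2

Atom tally by fragment:
  HOOCCH2 → C:2 H:3 O:2
  CH3 → C:1 H:3
Element totals:
  C: 3
  H: 6
  O: 2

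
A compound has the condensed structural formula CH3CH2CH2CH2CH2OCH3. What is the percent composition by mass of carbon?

Element totals:
  C: 6
  H: 14
  O: 1
Molecular formula: C6H14O.
Molar mass = 102.177 g/mol.
Mass from C: 6 × 12.011 = 72.066 g/mol.
%C = 72.066 / 102.177 × 100 = 70.53%.

70.53%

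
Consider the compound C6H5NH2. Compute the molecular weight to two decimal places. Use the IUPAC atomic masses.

93.13 g/mol

Atom tally by fragment:
  benzene ring core → C:6 H:6
  (− 1 ring H displaced by substituents)
  + NH2 → N:1 H:2
Element totals:
  C: 6
  H: 7
  N: 1
Molecular formula: C6H7N.
  M = 6(12.011) + 7(1.008) + 14.007
    = 72.066 + 7.056 + 14.007 = 93.129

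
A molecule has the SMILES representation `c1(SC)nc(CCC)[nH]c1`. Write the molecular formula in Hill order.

Atom tally by fragment:
  imidazole ring core → C:3 H:4 N:2
  (− 2 ring H displaced by substituents)
  + SCH3 → C:1 H:3 S:1
  + CH2CH2CH3 → C:3 H:7
Element totals:
  C: 7
  H: 12
  N: 2
  S: 1

C7H12N2S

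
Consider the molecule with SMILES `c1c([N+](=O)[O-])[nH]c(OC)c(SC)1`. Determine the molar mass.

Atom tally by fragment:
  pyrrole ring core → C:4 H:5 N:1
  (− 3 ring H displaced by substituents)
  + NO2 → N:1 O:2
  + OCH3 → C:1 H:3 O:1
  + SCH3 → C:1 H:3 S:1
Element totals:
  C: 6
  H: 8
  N: 2
  O: 3
  S: 1
Molecular formula: C6H8N2O3S.
  M = 6(12.011) + 8(1.008) + 2(14.007) + 3(15.999) + 32.06
    = 72.066 + 8.064 + 28.014 + 47.997 + 32.060 = 188.201

188.20 g/mol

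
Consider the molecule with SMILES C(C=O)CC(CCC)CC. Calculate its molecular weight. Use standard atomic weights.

Atom tally by fragment:
  OHCCH2 → C:2 H:3 O:1
  CH2 → C:1 H:2
  CH(CH2CH2CH3) → C:4 H:8
  CH2 → C:1 H:2
  CH3 → C:1 H:3
Element totals:
  C: 9
  H: 18
  O: 1
Molecular formula: C9H18O.
  M = 9(12.011) + 18(1.008) + 15.999
    = 108.099 + 18.144 + 15.999 = 142.242

142.24 g/mol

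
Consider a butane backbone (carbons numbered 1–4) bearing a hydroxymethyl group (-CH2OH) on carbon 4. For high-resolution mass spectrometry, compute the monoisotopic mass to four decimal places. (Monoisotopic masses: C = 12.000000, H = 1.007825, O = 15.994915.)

88.0888

Atom tally by fragment:
  CH3 → C:1 H:3
  CH2 → C:1 H:2
  CH2 → C:1 H:2
  CH2CH2OH → C:2 H:5 O:1
Element totals:
  C: 5
  H: 12
  O: 1
Molecular formula: C5H12O.
  M = 5(12.0) + 12(1.007825) + 15.994915
    = 60.000000 + 12.093900 + 15.994915 = 88.088815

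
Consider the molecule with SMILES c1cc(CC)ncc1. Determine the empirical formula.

Atom tally by fragment:
  pyridine ring core → C:5 H:5 N:1
  (− 1 ring H displaced by substituents)
  + C2H5 → C:2 H:5
Element totals:
  C: 7
  H: 9
  N: 1
Molecular formula: C7H9N.
gcd of subscripts (7, 9, 1) = 1, so the empirical formula equals the molecular formula.

C7H9N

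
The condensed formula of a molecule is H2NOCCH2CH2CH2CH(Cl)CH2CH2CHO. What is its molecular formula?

C8H14ClNO2

Atom tally by fragment:
  H2NOCCH2 → C:2 H:4 O:1 N:1
  CH2 → C:1 H:2
  CH2 → C:1 H:2
  CH(Cl) → C:1 H:1 Cl:1
  CH2 → C:1 H:2
  CH2CHO → C:2 H:3 O:1
Element totals:
  C: 8
  H: 14
  Cl: 1
  N: 1
  O: 2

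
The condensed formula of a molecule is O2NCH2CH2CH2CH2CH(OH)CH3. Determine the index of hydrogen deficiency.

Atom tally by fragment:
  O2NCH2 → C:1 H:2 N:1 O:2
  CH2 → C:1 H:2
  CH2 → C:1 H:2
  CH2 → C:1 H:2
  CH(OH) → C:1 H:2 O:1
  CH3 → C:1 H:3
Element totals:
  C: 6
  H: 13
  N: 1
  O: 3
Molecular formula: C6H13NO3.
DoU = (2C + 2 + N − H − X) / 2 = (2·6 + 2 + 1 − 13 − 0) / 2 = 1.

1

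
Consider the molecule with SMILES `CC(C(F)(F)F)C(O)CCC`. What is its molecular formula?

C7H13F3O

Atom tally by fragment:
  CH3 → C:1 H:3
  CH(CF3) → C:2 H:1 F:3
  CH(OH) → C:1 H:2 O:1
  CH2 → C:1 H:2
  CH2 → C:1 H:2
  CH3 → C:1 H:3
Element totals:
  C: 7
  H: 13
  F: 3
  O: 1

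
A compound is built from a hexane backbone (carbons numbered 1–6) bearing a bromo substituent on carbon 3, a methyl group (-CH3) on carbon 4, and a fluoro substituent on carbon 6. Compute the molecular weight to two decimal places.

Atom tally by fragment:
  CH3 → C:1 H:3
  CH2 → C:1 H:2
  CH(Br) → C:1 H:1 Br:1
  CH(CH3) → C:2 H:4
  CH2 → C:1 H:2
  CH2F → C:1 H:2 F:1
Element totals:
  C: 7
  H: 14
  Br: 1
  F: 1
Molecular formula: C7H14BrF.
  M = 7(12.011) + 14(1.008) + 79.904 + 18.998
    = 84.077 + 14.112 + 79.904 + 18.998 = 197.091

197.09 g/mol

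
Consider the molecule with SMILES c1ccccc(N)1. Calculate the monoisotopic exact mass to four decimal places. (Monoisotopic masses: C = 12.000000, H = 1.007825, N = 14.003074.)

93.0578

Atom tally by fragment:
  benzene ring core → C:6 H:6
  (− 1 ring H displaced by substituents)
  + NH2 → N:1 H:2
Element totals:
  C: 6
  H: 7
  N: 1
Molecular formula: C6H7N.
  M = 6(12.0) + 7(1.007825) + 14.003074
    = 72.000000 + 7.054775 + 14.003074 = 93.057849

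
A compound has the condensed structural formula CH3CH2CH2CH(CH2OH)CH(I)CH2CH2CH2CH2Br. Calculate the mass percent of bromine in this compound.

Atom tally by fragment:
  CH3 → C:1 H:3
  CH2 → C:1 H:2
  CH2 → C:1 H:2
  CH(CH2OH) → C:2 H:4 O:1
  CH(I) → C:1 H:1 I:1
  CH2 → C:1 H:2
  CH2 → C:1 H:2
  CH2 → C:1 H:2
  CH2Br → C:1 H:2 Br:1
Element totals:
  C: 10
  H: 20
  Br: 1
  I: 1
  O: 1
Molecular formula: C10H20BrIO.
Molar mass = 363.077 g/mol.
Mass from Br: 1 × 79.904 = 79.904 g/mol.
%Br = 79.904 / 363.077 × 100 = 22.01%.

22.01%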